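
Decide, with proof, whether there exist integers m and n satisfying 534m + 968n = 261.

There are no such integers.

Any value of 534m + 968n is a multiple of gcd(534, 968) = 2.
But 261 = 2·130 + 1, so 2 ∤ 261.
So the equation is unsolvable over ℤ.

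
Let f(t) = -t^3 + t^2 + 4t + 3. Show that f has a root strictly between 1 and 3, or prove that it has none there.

Such a root exists.

f(1) = 7 and f(3) = -3, which have opposite signs.
Since f is a polynomial it is continuous on [1, 3].
By the Intermediate Value Theorem f must vanish at some point of (1, 3).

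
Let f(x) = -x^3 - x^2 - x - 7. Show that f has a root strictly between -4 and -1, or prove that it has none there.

Yes, f has a root in the interval.

f(-4) = 45 and f(-1) = -6, which have opposite signs.
Since f is a polynomial it is continuous on [-4, -1].
By the Intermediate Value Theorem, f takes the value 0 somewhere in the open interval.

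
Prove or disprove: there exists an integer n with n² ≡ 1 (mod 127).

n = 126 works: 126² = 15876, and 15876 − 1 = 15875 = 125·127.

n = 126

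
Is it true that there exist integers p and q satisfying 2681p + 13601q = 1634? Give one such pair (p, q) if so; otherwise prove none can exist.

There are no such integers.

Both 2681 and 13601 are divisible by gcd(2681, 13601) = 7, hence so is any combination 2681p + 13601q.
But 1634 = 7·233 + 3, so 7 ∤ 1634.
Hence no integers p, q satisfy the equation.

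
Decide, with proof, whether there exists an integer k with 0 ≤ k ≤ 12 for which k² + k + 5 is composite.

At k = 8: 8² + 8 + 5 = 77 = 7·11, which is composite.

k = 8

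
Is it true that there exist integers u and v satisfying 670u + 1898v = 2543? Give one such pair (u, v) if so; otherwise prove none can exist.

Both 670 and 1898 are divisible by gcd(670, 1898) = 2, hence so is any combination 670u + 1898v.
But 2543 is not a multiple of 2 (it leaves remainder 1).
Hence no integers u, v satisfy the equation.

There are no such integers.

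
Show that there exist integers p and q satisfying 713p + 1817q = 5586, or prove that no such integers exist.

There are no such integers.

gcd(713, 1817) = 23, so every integer of the form 713p + 1817q is a multiple of 23.
However 5586 leaves remainder 20 on division by 23.
So the equation is unsolvable over ℤ.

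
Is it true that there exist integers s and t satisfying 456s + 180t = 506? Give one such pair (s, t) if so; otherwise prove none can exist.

gcd(456, 180) = 12, so every integer of the form 456s + 180t is a multiple of 12.
But 506 is not a multiple of 12 (it leaves remainder 2).
Hence no integers s, t satisfy the equation.

There are no such integers.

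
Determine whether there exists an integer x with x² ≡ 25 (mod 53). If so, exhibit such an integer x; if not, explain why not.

x = 5

Take x = 5. Then 5² = 25, and since 0 ≤ 25 < 53 this is already reduced: 5² ≡ 25 (mod 53).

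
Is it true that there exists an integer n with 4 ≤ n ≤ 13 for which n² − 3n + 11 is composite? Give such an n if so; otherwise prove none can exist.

At n = 9: 9² − 3·9 + 11 = 65 = 5·13, which is composite.

n = 9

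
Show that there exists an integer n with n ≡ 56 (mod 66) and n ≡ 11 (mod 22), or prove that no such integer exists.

No such integer exists.

Both moduli are multiples of 22 = gcd(66, 22), so any solution would satisfy n ≡ 56 and n ≡ 11 modulo 22 simultaneously.
These are incompatible: 56 − 11 = 45 is not divisible by 22.
Hence the system has no solution.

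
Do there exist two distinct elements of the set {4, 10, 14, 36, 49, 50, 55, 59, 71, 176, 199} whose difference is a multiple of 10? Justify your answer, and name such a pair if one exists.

4 mod 10 = 4 and 14 mod 10 = 4, so 14 − 4 = 10 = 1·10.

Yes: 4 and 14.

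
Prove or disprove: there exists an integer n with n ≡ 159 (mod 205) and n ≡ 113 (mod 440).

Both moduli are multiples of 5 = gcd(205, 440), so any solution would satisfy n ≡ 159 and n ≡ 113 modulo 5 simultaneously.
These are incompatible: 159 − 113 = 46 is not divisible by 5.
Hence the system has no solution.

No, no such integer exists.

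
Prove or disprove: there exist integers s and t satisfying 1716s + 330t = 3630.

gcd(1716, 330) = 66, and 66 divides 3630, so integer solutions exist.
Dividing through by 66 reduces the equation to 26s + 5t = 55.
Dividing repeatedly: 26 = 5·5 + 1, 5 = 5·1 + 0.
Back-substituting, 1 = 26 − 5·5; that is, 26·1 + 5·(-5) = 1.
Times 55: 26·55 + 5·(-275) = 55, so (55, -275) solves it.
Subtracting 11·5 from s and adding 11·26 to t gives the tidier solution (0, 11).
Check: 1716·0 + 330·11 = 0 + 3630 = 3630. ✓

s = 0, t = 11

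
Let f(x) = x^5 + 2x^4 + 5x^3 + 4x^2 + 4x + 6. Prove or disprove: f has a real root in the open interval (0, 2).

No such root exists.

The endpoint values f(0) = 6 and f(2) = 134 are both positive. Claim: f(x) > 0 for every x in (0, 2).
Every nonzero coefficient of f(x) = x^5 + 2x^4 + 5x^3 + 4x^2 + 4x + 6 is positive; for x > 0 each term then has that sign, and the constant term 6 is strictly positive.
So f is strictly positive on (0, 2); no root exists in the interval.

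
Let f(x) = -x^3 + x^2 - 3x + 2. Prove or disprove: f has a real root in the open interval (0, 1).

f(0) = 2 and f(1) = -1, which have opposite signs.
As a polynomial, f is continuous on every closed interval.
By the Intermediate Value Theorem, f takes the value 0 somewhere in the open interval.

Yes, f has a root in the interval.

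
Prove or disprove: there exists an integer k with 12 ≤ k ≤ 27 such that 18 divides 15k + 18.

At k = 12 we get 15·12 + 18 = 198, and 198 = 18·11.

k = 12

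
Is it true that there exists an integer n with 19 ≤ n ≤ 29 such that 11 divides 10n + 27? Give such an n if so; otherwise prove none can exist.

Scanning upward from n = 19 gives 217, 227, 237, 247, 257, 267, 277, 287, none divisible by 11. Try n = 27: 10·27 + 27 = 297 = 27·11, which is divisible by 11.

n = 27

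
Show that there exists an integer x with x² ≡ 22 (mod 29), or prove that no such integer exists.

x = 14

x = 14 works: 14² = 196, and 196 − 22 = 174 = 6·29.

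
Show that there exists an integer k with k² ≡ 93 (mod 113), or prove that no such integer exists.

No such integer exists.

113 is prime, so by Euler's criterion 93 is a square mod 113 iff 93^((113−1)/2) = 93^56 ≡ 1 (mod 113).
Repeated squaring mod 113: 93^2 = 8649 ≡ 61; 93^4 ≡ 61² = 3721 ≡ 105; 93^8 ≡ 105² = 11025 ≡ 64; 93^16 ≡ 64² = 4096 ≡ 28; 93^32 ≡ 28² = 784 ≡ 106.
Since 56 = 32 + 16 + 8, 93^56 ≡ 106 · 28 · 64; multiplying out mod 113: 106·28 = 2968 ≡ 30, then 30·64 = 1920 ≡ 112. Thus 93^56 ≡ 112 ≡ −1 (mod 113).
By Euler's criterion 93 is a quadratic non-residue mod 113: no k satisfies k² ≡ 93 (mod 113).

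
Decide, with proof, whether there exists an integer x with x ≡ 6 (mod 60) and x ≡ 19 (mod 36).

No such integer exists.

Reduce both congruences modulo 12, which divides 60 and 36: they say x ≡ 6 (mod 12) and x ≡ 19 (mod 12).
However 6 ≡ 6 and 19 ≡ 7 (mod 12), and 6 ≠ 7.
So no integer satisfies both congruences.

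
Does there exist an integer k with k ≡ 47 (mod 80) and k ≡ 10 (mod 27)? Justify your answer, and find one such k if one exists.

The moduli 80 and 27 are coprime, so by the Chinese Remainder Theorem a unique solution modulo 2160 exists.
Any solution of the first congruence is k = 47 + 80t; substituting into the second, 80t ≡ 10 − 47 ≡ 17 (mod 27).
80 ≡ 26 (mod 27), so this reads 26t ≡ 17 (mod 27). Note 26·26 = 676 ≡ 1 (mod 27) (as 676 − 1 = 25·27), so 26⁻¹ ≡ 26.
Therefore t ≡ 26·17 = 442 ≡ 10 (mod 27).
With t = 10: k = 47 + 80·10 = 847.
Check: 847 mod 80 = 47, 847 mod 27 = 10. ✓

k = 847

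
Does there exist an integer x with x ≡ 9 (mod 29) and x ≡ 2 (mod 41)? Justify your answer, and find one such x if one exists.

gcd(29, 41) = 1, so the Chinese Remainder Theorem guarantees exactly one residue class mod 1189 satisfying both.
Any solution of the first congruence is x = 9 + 29t; substituting into the second, 29t ≡ 2 − 9 ≡ 34 (mod 41).
Note 29·17 = 493 ≡ 1 (mod 41) (as 493 − 1 = 12·41), so 29⁻¹ ≡ 17.
Therefore t ≡ 17·34 = 578 ≡ 4 (mod 41).
Taking t = 4 gives x = 9 + 29·4 = 125.
Verify: 125 = 4·29 + 9 and 125 = 3·41 + 2. ✓

x = 125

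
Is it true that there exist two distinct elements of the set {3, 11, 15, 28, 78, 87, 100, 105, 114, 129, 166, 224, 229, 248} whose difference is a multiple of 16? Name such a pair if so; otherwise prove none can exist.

Two integers differ by a multiple of 16 exactly when they have the same residue mod 16. The residues are 3↦3, 11↦11, 15↦15, 28↦12, 78↦14, 87↦7, 100↦4, 105↦9, 114↦2, 129↦1, 166↦6, 224↦0, 229↦5, 248↦8.
These 14 residues are pairwise different, hence no difference of two elements is divisible by 16.

There is no such pair.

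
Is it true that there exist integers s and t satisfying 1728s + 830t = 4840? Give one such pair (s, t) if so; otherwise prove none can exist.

gcd(1728, 830) = 2, and 2 divides 4840, so integer solutions exist.
Dividing through by 2 reduces the equation to 864s + 415t = 2420.
Dividing repeatedly: 864 = 2·415 + 34, 415 = 12·34 + 7, 34 = 4·7 + 6, 7 = 1·6 + 1, 6 = 6·1 + 0.
Working back up the chain: 1 = 7 − 1·6 = 7 − (34 − 4·7) = −34 + 5·7 = −34 + 5·(415 − 12·34) = 5·415 − 61·34 = 5·415 − 61·(864 − 2·415) = −61·864 + 127·415. So 864·(-61) + 415·127 = 1.
Times 2420: 864·(-147620) + 415·307340 = 2420, so (-147620, 307340) solves it.
Shifting by a multiple of (415, −864) keeps it a solution: s = -147620 + 356·415 = 120, t = 307340 − 356·864 = -244.
Check: 1728·120 + 830·(-244) = 207360 − 202520 = 4840. ✓

s = 120, t = -244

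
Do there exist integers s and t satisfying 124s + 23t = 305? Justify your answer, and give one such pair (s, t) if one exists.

124 and 23 are coprime, so 124s + 23t ranges over all of ℤ.
Euclidean algorithm: 124 = 5·23 + 9, 23 = 2·9 + 5, 9 = 1·5 + 4, 5 = 1·4 + 1, 4 = 4·1 + 0.
Back-substituting, 1 = 5 − 1·4 = 5 − (9 − 1·5) = −9 + 2·5 = −9 + 2·(23 − 2·9) = 2·23 − 5·9 = 2·23 − 5·(124 − 5·23) = −5·124 + 27·23; that is, 124·(-5) + 23·27 = 1.
Scaling by 305 gives the particular solution (s, t) = (-1525, 8235).
Adding 67·23 to s and subtracting 67·124 from t gives the tidier solution (16, -73).
Check: 124·16 + 23·(-73) = 1984 − 1679 = 305. ✓

s = 16, t = -73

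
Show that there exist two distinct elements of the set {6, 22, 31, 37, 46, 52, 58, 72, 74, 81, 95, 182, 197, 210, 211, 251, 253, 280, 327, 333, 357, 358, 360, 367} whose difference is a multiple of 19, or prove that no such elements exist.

6 mod 19 = 6 and 253 mod 19 = 6, so 253 − 6 = 247 = 13·19.

Yes: 6 and 253.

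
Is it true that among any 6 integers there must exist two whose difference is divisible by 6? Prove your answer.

Consider the 6 integers 27, 28, …, 32. They lie in distinct residue classes modulo 6, since 6 ≤ 6.
The differences between them range over 1, …, 5, none of which is divisible by 6.

No; for instance {27, 28, 29, 30, 31, 32} is a counterexample.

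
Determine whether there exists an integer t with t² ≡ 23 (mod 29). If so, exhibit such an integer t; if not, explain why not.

Take t = 20. Then 20² = 400 = 13·29 + 23, so 20² ≡ 23 (mod 29).

t = 20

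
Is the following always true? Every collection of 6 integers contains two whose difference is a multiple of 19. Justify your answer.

Take the 6 consecutive integers 46, 47, …, 51: their residues mod 19 are all distinct because 6 ≤ 19.
Any two of them differ by at most 5 < 19 and by at least 1, so no difference is a multiple of 19.

No; for instance {46, 47, 48, 49, 50, 51} is a counterexample.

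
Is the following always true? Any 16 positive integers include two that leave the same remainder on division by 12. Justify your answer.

Partition the integers by their residue mod 12; there are 12 classes.
Placing 16 integers into 12 classes, some class receives at least two — say a and b.
That is, a and b leave the same remainder on division by 12, as claimed.

Yes, this is always true.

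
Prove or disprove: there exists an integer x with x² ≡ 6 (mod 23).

x = 12

x = 12 works: 12² = 144, and 144 − 6 = 138 = 6·23.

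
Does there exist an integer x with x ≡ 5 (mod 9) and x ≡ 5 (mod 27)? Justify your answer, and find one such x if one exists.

x = 5

The moduli are not coprime: gcd(9, 27) = 9. Compatibility requires 9 ∣ (5 − 5) = 0, which holds, so solutions exist.
The smallest candidate x = 5 works directly: 5 ≡ 5 (mod 27).
Verify: 5 = 0·9 + 5 and 5 = 0·27 + 5. ✓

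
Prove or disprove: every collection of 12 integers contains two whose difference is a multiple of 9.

Yes.

There are exactly 9 possible remainders on division by 9.
With 12 integers and only 9 classes, the pigeonhole principle forces two of them, say a and b, into the same class.
Then a ≡ b (mod 9), i.e. 9 ∣ (a − b).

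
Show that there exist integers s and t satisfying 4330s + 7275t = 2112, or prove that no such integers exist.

Both 4330 and 7275 are divisible by gcd(4330, 7275) = 5, hence so is any combination 4330s + 7275t.
However 2112 leaves remainder 2 on division by 5.
Hence no integers s, t satisfy the equation.

There are no such integers.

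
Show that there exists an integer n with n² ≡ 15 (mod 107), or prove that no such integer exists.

No such integer exists.

107 is prime, so by Euler's criterion 15 is a square mod 107 iff 15^((107−1)/2) = 15^53 ≡ 1 (mod 107).
Repeated squaring mod 107: 15^2 = 225 ≡ 11; 15^4 ≡ 11² = 121 ≡ 14; 15^8 ≡ 14² = 196 ≡ 89; 15^16 ≡ 89² = 7921 ≡ 3; 15^32 ≡ 3² = 9 ≡ 9.
Since 53 = 32 + 16 + 4 + 1, 15^53 ≡ 9 · 3 · 14 · 15; multiplying out mod 107: 9·3 = 27 ≡ 27, then 27·14 = 378 ≡ 57, then 57·15 = 855 ≡ 106. Thus 15^53 ≡ 106 ≡ −1 (mod 107).
By Euler's criterion 15 is a quadratic non-residue mod 107: no n satisfies n² ≡ 15 (mod 107).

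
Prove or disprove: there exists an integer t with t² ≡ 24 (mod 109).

No, no such integer exists.

109 is prime, so by Euler's criterion 24 is a square mod 109 iff 24^((109−1)/2) = 24^54 ≡ 1 (mod 109).
Repeated squaring mod 109: 24^2 = 576 ≡ 31; 24^4 ≡ 31² = 961 ≡ 89; 24^8 ≡ 89² = 7921 ≡ 73; 24^16 ≡ 73² = 5329 ≡ 97; 24^32 ≡ 97² = 9409 ≡ 35.
Since 54 = 32 + 16 + 4 + 2, 24^54 ≡ 35 · 97 · 89 · 31; multiplying out mod 109: 35·97 = 3395 ≡ 16, then 16·89 = 1424 ≡ 7, then 7·31 = 217 ≡ 108. Thus 24^54 ≡ 108 ≡ −1 (mod 109).
The value −1 means 24 is a non-residue modulo 109, so t² ≡ 24 (mod 109) is impossible.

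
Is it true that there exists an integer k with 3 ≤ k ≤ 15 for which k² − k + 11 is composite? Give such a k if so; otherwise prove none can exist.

k = 12

At k = 12: 12² − 12 + 11 = 143 = 11·13, which is composite.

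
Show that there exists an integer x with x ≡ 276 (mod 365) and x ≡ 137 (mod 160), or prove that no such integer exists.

Both moduli are multiples of 5 = gcd(365, 160), so any solution would satisfy x ≡ 276 and x ≡ 137 modulo 5 simultaneously.
But 276 mod 5 = 1 while 137 mod 5 = 2, a contradiction.
Therefore no such x exists.

No such integer exists.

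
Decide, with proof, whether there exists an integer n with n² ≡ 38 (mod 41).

Apply Euler's criterion with the prime 41: 38 is a quadratic residue iff 38^20 ≡ 1 (mod 41), and a non-residue iff it is ≡ −1.
Squaring successively (mod 41): 38^2 = 1444 ≡ 9; 38^4 ≡ 9² = 81 ≡ 40; 38^8 ≡ 40² = 1600 ≡ 1; 38^16 ≡ 1² = 1 ≡ 1.
Since 20 = 16 + 4, 38^20 ≡ 1 · 40; multiplying out mod 41: 1·40 = 40 ≡ 40. Thus 38^20 ≡ 40 ≡ −1 (mod 41).
By Euler's criterion 38 is a quadratic non-residue mod 41: no n satisfies n² ≡ 38 (mod 41).

There is no such integer.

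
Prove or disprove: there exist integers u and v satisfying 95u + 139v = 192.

Since gcd(95, 139) = 1, every integer is an integer combination of 95 and 139.
Run the Euclidean algorithm on 139 and 95: 139 = 1·95 + 44, 95 = 2·44 + 7, 44 = 6·7 + 2, 7 = 3·2 + 1, 2 = 2·1 + 0.
Back-substituting, 1 = 7 − 3·2 = 7 − 3·(44 − 6·7) = −3·44 + 19·7 = −3·44 + 19·(95 − 2·44) = 19·95 − 41·44 = 19·95 − 41·(139 − 1·95) = −41·139 + 60·95; that is, 95·60 + 139·(-41) = 1.
Multiplying through by 192: u = 60·192 = 11520, v = (-41)·192 = -7872 is a solution.
Shifting by a multiple of (139, −95) keeps it a solution: u = 11520 − 82·139 = 122, v = -7872 + 82·95 = -82.
Indeed 95·122 + 139·(-82) = 11590 − 11398 = 192.

u = 122, v = -82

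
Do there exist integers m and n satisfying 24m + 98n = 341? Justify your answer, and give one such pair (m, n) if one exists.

No, no such integers exist.

Any value of 24m + 98n is a multiple of gcd(24, 98) = 2.
But 341 = 2·170 + 1, so 2 ∤ 341.
Therefore 24m + 98n = 341 has no solution in integers.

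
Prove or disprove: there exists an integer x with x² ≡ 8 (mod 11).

No such integer exists.

Computing x² mod 11 for x = 0, 1, …, 5 (enough, by the symmetry x ↦ 11 − x) gives 0, 1, 4, 9, 5, 3.
The set of squares mod 11 is therefore {0, 1, 3, 4, 5, 9}, which does not contain 8.
Therefore x² ≡ 8 (mod 11) has no solution.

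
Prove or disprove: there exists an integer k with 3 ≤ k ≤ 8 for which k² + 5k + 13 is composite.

At k = 4: 4² + 5·4 + 13 = 49 = 7·7, which is composite.

k = 4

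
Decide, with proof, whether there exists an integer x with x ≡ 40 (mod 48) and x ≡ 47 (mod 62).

Both moduli are multiples of 2 = gcd(48, 62), so any solution would satisfy x ≡ 40 and x ≡ 47 modulo 2 simultaneously.
However 40 ≡ 0 and 47 ≡ 1 (mod 2), and 0 ≠ 1.
So no integer satisfies both congruences.

There is no such integer.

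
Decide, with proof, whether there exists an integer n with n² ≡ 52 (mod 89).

Apply Euler's criterion with the prime 89: 52 is a quadratic residue iff 52^44 ≡ 1 (mod 89), and a non-residue iff it is ≡ −1.
Repeated squaring mod 89: 52^2 = 2704 ≡ 34; 52^4 ≡ 34² = 1156 ≡ 88; 52^8 ≡ 88² = 7744 ≡ 1; 52^16 ≡ 1² = 1 ≡ 1; 52^32 ≡ 1² = 1 ≡ 1.
Since 44 = 32 + 8 + 4, 52^44 ≡ 1 · 1 · 88; multiplying out mod 89: 1·1 = 1 ≡ 1, then 1·88 = 88 ≡ 88. Thus 52^44 ≡ 88 ≡ −1 (mod 89).
By Euler's criterion 52 is a quadratic non-residue mod 89: no n satisfies n² ≡ 52 (mod 89).

No such integer exists.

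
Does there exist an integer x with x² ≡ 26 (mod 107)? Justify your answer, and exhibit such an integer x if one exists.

Apply Euler's criterion with the prime 107: 26 is a quadratic residue iff 26^53 ≡ 1 (mod 107), and a non-residue iff it is ≡ −1.
Squaring successively (mod 107): 26^2 = 676 ≡ 34; 26^4 ≡ 34² = 1156 ≡ 86; 26^8 ≡ 86² = 7396 ≡ 13; 26^16 ≡ 13² = 169 ≡ 62; 26^32 ≡ 62² = 3844 ≡ 99.
Since 53 = 32 + 16 + 4 + 1, 26^53 ≡ 99 · 62 · 86 · 26; multiplying out mod 107: 99·62 = 6138 ≡ 39, then 39·86 = 3354 ≡ 37, then 37·26 = 962 ≡ 106. Thus 26^53 ≡ 106 ≡ −1 (mod 107).
The value −1 means 26 is a non-residue modulo 107, so x² ≡ 26 (mod 107) is impossible.

There is no such integer.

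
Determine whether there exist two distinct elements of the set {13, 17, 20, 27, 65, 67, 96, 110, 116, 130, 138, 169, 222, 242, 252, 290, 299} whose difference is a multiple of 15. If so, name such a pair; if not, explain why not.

The pair (17, 242) works.

Both 17 and 242 leave remainder 2 on division by 15; their difference 225 = 15·15 is a multiple of 15.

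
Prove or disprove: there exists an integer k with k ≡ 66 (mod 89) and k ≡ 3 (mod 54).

gcd(89, 54) = 1, so the Chinese Remainder Theorem guarantees exactly one residue class mod 4806 satisfying both.
Any solution of the first congruence is k = 66 + 89t; substituting into the second, 89t ≡ 3 − 66 ≡ 45 (mod 54).
89 ≡ 35 (mod 54), so this reads 35t ≡ 45 (mod 54). To invert 35 modulo 54: 54 = 1·35 + 19, 35 = 1·19 + 16, 19 = 1·16 + 3, 16 = 5·3 + 1, 3 = 3·1 + 0, and unwinding, 1 = 16 − 5·3 = 16 − 5·(19 − 1·16) = −5·19 + 6·16 = −5·19 + 6·(35 − 1·19) = 6·35 − 11·19 = 6·35 − 11·(54 − 1·35) = −11·54 + 17·35. Thus 35⁻¹ ≡ 17 (mod 54).
Multiplying by 17: t ≡ 17·45 = 765 ≡ 9 (mod 54).
Taking t = 9 gives k = 66 + 89·9 = 867.
Indeed 867 ≡ 66 (mod 89) and 867 ≡ 3 (mod 54).

k = 867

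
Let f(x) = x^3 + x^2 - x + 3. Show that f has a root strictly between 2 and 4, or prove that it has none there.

The endpoint values f(2) = 13 and f(4) = 79 are both positive. Claim: f(x) > 0 for every x in (2, 4).
Substitute x = 2 + u, where 0 < u < 2 on the interval. Expanding, f(2 + u) = u^3 + 7u^2 + 15u + 13.
The nonzero coefficients here are all positive, so for u > 0 every term is positive (or zero), and the constant term 13 is strictly positive.
So f is strictly positive on (2, 4); no root exists in the interval.

f has no root in that interval.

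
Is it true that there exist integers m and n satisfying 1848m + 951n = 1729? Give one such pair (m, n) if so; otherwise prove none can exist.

There are no such integers.

Both 1848 and 951 are divisible by gcd(1848, 951) = 3, hence so is any combination 1848m + 951n.
But 1729 = 3·576 + 1, so 3 ∤ 1729.
So the equation is unsolvable over ℤ.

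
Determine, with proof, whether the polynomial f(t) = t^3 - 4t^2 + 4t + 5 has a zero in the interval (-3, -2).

f(-3) = -70 and f(-2) = -27, both negative, so a sign-change argument is unavailable; we show f keeps this sign on the whole interval.
Substitute t = -2 − u, where 0 < u < 1 on the interval. Expanding, f(-2 − u) = -u^3 - 10u^2 - 32u - 27.
All 4 nonzero coefficients of this polynomial in u are negative; hence for u > 0 the value is a sum of negative terms (the constant -27 among them).
Therefore f(t) < 0 throughout (-3, -2), and f has no zero there.

f has no root in that interval.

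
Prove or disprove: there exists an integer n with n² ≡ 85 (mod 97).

n = 45

Take n = 45. Then 45² = 2025 = 20·97 + 85, so 45² ≡ 85 (mod 97).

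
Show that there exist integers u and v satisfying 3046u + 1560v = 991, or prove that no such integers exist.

No, no such integers exist.

Any value of 3046u + 1560v is a multiple of gcd(3046, 1560) = 2.
But 991 = 2·495 + 1, so 2 ∤ 991.
Therefore 3046u + 1560v = 991 has no solution in integers.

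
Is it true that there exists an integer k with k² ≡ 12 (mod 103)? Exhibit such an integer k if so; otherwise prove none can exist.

No such integer exists.

103 is prime, so by Euler's criterion 12 is a square mod 103 iff 12^((103−1)/2) = 12^51 ≡ 1 (mod 103).
Repeated squaring mod 103: 12^2 = 144 ≡ 41; 12^4 ≡ 41² = 1681 ≡ 33; 12^8 ≡ 33² = 1089 ≡ 59; 12^16 ≡ 59² = 3481 ≡ 82; 12^32 ≡ 82² = 6724 ≡ 29.
Since 51 = 32 + 16 + 2 + 1, 12^51 ≡ 29 · 82 · 41 · 12; multiplying out mod 103: 29·82 = 2378 ≡ 9, then 9·41 = 369 ≡ 60, then 60·12 = 720 ≡ 102. Thus 12^51 ≡ 102 ≡ −1 (mod 103).
The value −1 means 12 is a non-residue modulo 103, so k² ≡ 12 (mod 103) is impossible.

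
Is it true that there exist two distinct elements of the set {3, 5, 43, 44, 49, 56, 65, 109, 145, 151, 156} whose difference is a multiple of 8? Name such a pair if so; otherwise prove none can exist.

Both 3 and 43 leave remainder 3 on division by 8; their difference 40 = 5·8 is a multiple of 8.

The pair (3, 43) works.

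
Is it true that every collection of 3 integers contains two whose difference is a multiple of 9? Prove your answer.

No; for instance {39, 40, 41} is a counterexample.

Consider the 3 integers 39, 40, 41. They lie in distinct residue classes modulo 9, since 3 ≤ 9.
No two share a residue, so no pair has difference divisible by 9; the claim fails for this set.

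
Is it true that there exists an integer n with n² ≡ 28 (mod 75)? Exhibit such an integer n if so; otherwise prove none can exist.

Since 5 ∣ 75, a solution of n² ≡ 28 (mod 75) would also satisfy n² ≡ 28 ≡ 3 (mod 5).
Squares mod 5 repeat after n = 2 (as (−n)² = n²); for n = 0..2 they are 0, 1, 4.
The set of squares mod 5 is therefore {0, 1, 4}, which does not contain 3.
Therefore n² ≡ 28 (mod 75) has no solution.

No, no such integer exists.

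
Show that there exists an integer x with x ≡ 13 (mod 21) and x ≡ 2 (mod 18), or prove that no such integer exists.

gcd(21, 18) = 3. If x ≡ 13 (mod 21) and x ≡ 2 (mod 18), then x ≡ 13 (mod 3) and x ≡ 2 (mod 3).
These are incompatible: 13 − 2 = 11 is not divisible by 3.
Hence the system has no solution.

There is no such integer.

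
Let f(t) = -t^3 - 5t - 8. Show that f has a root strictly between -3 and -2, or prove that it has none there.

No.

f(-3) = 34 and f(-2) = 10, both positive.
f'(t) = -3t^2 - 5 has discriminant 0² − 4·(-3)·(-5) = -60 < 0, so f' has no real roots and is negative for every real t.
Hence f is strictly decreasing on ℝ, and in particular on [-3, -2]. A strictly monotone function with same-sign endpoint values stays positive on the whole interval, so f has no zero in (-3, -2).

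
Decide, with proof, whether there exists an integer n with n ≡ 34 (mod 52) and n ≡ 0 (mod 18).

gcd(52, 18) = 2. A simultaneous solution exists iff 34 ≡ 0 (mod 2); here 34 mod 2 = 0 = 0 mod 2, so it does.
Write n = 34 + 52t. Then 52t ≡ 0 − 34 ≡ 2 (mod 18); dividing through by 2 gives 26t ≡ 1 (mod 9).
26 ≡ 8 (mod 9), so this reads 8t ≡ 1 (mod 9). To invert 8 modulo 9: 9 = 1·8 + 1, 8 = 8·1 + 0, and unwinding, 1 = 9 − 1·8. Thus 8⁻¹ ≡ -1 ≡ 8 (mod 9).
Therefore t ≡ 8·1 = 8 (mod 9).
Then n = 34 + 52·8 = 450.
Verify: 450 = 8·52 + 34 and 450 = 25·18 + 0. ✓

n = 450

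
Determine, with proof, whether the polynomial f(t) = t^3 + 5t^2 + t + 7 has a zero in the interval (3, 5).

f(3) = 82 and f(5) = 262, both positive, so a sign-change argument is unavailable; we show f keeps this sign on the whole interval.
Substitute t = 3 + u, where 0 < u < 2 on the interval. Expanding, f(3 + u) = u^3 + 14u^2 + 58u + 82.
The nonzero coefficients here are all positive, so for u > 0 every term is positive (or zero), and the constant term 82 is strictly positive.
Therefore f(t) > 0 throughout (3, 5), and f has no zero there.

No such root exists.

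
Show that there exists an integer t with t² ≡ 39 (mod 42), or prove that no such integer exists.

Take t = 9. Then 9² = 81 = 1·42 + 39, so 9² ≡ 39 (mod 42).

t = 9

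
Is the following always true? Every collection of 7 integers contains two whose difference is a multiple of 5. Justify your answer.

Yes.

Each integer lies in one of the 5 residue classes modulo 5.
Since 7 > 5, two of the 7 integers must share a residue class by the pigeonhole principle; call them a and b.
Equal remainders mean a − b ≡ 0 (mod 5), so 5 divides their difference.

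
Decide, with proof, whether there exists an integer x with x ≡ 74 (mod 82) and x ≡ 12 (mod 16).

x = 156

Here gcd(82, 16) = 2, and both 74 and 12 leave remainder 0 mod 2, so the system is consistent.
The integers ≡ 74 (mod 82) are 74, 156, …; their remainders mod 16 are 10, 12, so x = 156 is the first that is ≡ 12 (mod 16).
Verify: 156 = 1·82 + 74 and 156 = 9·16 + 12. ✓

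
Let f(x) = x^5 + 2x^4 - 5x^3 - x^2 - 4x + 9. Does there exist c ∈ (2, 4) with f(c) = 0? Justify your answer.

No.

The endpoint values f(2) = 21 and f(4) = 1193 are both positive. Claim: f(x) > 0 for every x in (2, 4).
Shift to the endpoint 2: with x = 2 + u (0 < u < 2), one computes f(2 + u) = u^5 + 12u^4 + 51u^3 + 97u^2 + 76u + 21.
All 6 nonzero coefficients of this polynomial in u are positive; hence for u > 0 the value is a sum of positive terms (the constant 21 among them).
Therefore f(x) > 0 throughout (2, 4), and f has no zero there.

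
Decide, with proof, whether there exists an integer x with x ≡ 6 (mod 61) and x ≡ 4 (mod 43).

Since 61 and 43 share no common factor, CRT says the pair of congruences has a solution (unique mod 2623).
Any solution of the first congruence is x = 6 + 61t; substituting into the second, 61t ≡ 4 − 6 ≡ 41 (mod 43).
61 ≡ 18 (mod 43), so this reads 18t ≡ 41 (mod 43). Since 18·12 = 216 = 5·43 + 1, the inverse of 18 mod 43 is 12.
Multiplying by 12: t ≡ 12·41 = 492 ≡ 19 (mod 43).
With t = 19: x = 6 + 61·19 = 1165.
Indeed 1165 ≡ 6 (mod 61) and 1165 ≡ 4 (mod 43).

x = 1165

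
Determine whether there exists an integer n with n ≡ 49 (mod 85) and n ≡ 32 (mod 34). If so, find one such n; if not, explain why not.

n = 134

The moduli are not coprime: gcd(85, 34) = 17. Compatibility requires 17 ∣ (32 − 49) = -17, which holds, so solutions exist.
The integers ≡ 49 (mod 85) are 49, 134, …; their remainders mod 34 are 15, 32, so n = 134 is the first that is ≡ 32 (mod 34).
Check: 134 mod 85 = 49, 134 mod 34 = 32. ✓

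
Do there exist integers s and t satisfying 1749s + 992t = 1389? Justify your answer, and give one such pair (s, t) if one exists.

Since gcd(1749, 992) = 1, every integer is an integer combination of 1749 and 992.
Run the Euclidean algorithm on 1749 and 992: 1749 = 1·992 + 757, 992 = 1·757 + 235, 757 = 3·235 + 52, 235 = 4·52 + 27, 52 = 1·27 + 25, 27 = 1·25 + 2, 25 = 12·2 + 1, 2 = 2·1 + 0.
Unwinding: 1 = 25 − 12·2 = 25 − 12·(27 − 1·25) = −12·27 + 13·25 = −12·27 + 13·(52 − 1·27) = 13·52 − 25·27 = 13·52 − 25·(235 − 4·52) = −25·235 + 113·52 = −25·235 + 113·(757 − 3·235) = 113·757 − 364·235 = 113·757 − 364·(992 − 1·757) = −364·992 + 477·757 = −364·992 + 477·(1749 − 1·992) = 477·1749 − 841·992, i.e. 1749·477 + 992·(-841) = 1.
Scaling by 1389 gives the particular solution (s, t) = (662553, -1168149).
The general solution is s = 662553 + 992k, t = -1168149 − 1749k; taking k = -667 gives the smaller pair s = 889, t = -1566.
Check: 1749·889 + 992·(-1566) = 1554861 − 1553472 = 1389. ✓

s = 889, t = -1566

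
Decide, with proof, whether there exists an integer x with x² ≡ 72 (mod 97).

x = 84

x = 84 works: 84² = 7056, and 7056 − 72 = 6984 = 72·97.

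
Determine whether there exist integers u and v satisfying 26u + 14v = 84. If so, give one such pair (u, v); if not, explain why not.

u = 0, v = 6

Every value of 26u + 14v is a multiple of gcd(26, 14) = 2; since 2 ∣ 84, solutions exist.
Dividing through by 2 reduces the equation to 13u + 7v = 42.
Dividing repeatedly: 13 = 1·7 + 6, 7 = 1·6 + 1, 6 = 6·1 + 0.
Working back up the chain: 1 = 7 − 1·6 = 7 − (13 − 1·7) = −13 + 2·7. So 13·(-1) + 7·2 = 1.
Multiplying through by 42: u = (-1)·42 = -42, v = 2·42 = 84 is a solution.
Shifting by a multiple of (7, −13) keeps it a solution: u = -42 + 6·7 = 0, v = 84 − 6·13 = 6.
Indeed 26·0 + 14·6 = 0 + 84 = 84.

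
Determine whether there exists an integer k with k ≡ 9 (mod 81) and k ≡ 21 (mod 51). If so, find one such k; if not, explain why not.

k = 1143

The moduli are not coprime: gcd(81, 51) = 3. Compatibility requires 3 ∣ (21 − 9) = 12, which holds, so solutions exist.
Put k = 9 + 81t, so we need 81t ≡ 12 (mod 51), equivalently (divide by 3) 27t ≡ 4 (mod 17).
27 ≡ 10 (mod 17), so this reads 10t ≡ 4 (mod 17). Since 10·12 = 120 = 7·17 + 1, the inverse of 10 mod 17 is 12.
Therefore t ≡ 12·4 = 48 ≡ 14 (mod 17).
Then k = 9 + 81·14 = 1143.
Indeed 1143 ≡ 9 (mod 81) and 1143 ≡ 21 (mod 51).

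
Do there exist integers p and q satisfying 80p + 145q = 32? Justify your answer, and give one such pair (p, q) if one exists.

Any value of 80p + 145q is a multiple of gcd(80, 145) = 5.
But 32 is not a multiple of 5 (it leaves remainder 2).
Therefore 80p + 145q = 32 has no solution in integers.

No such integers exist.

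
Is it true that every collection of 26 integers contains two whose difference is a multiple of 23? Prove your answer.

Yes.

Each integer lies in one of the 23 residue classes modulo 23.
Since 26 > 23, two of the 26 integers must share a residue class by the pigeonhole principle; call them a and b.
Then a ≡ b (mod 23), i.e. 23 ∣ (a − b).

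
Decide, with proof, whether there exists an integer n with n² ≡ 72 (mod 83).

83 is prime, so by Euler's criterion 72 is a square mod 83 iff 72^((83−1)/2) = 72^41 ≡ 1 (mod 83).
Repeated squaring mod 83: 72^2 = 5184 ≡ 38; 72^4 ≡ 38² = 1444 ≡ 33; 72^8 ≡ 33² = 1089 ≡ 10; 72^16 ≡ 10² = 100 ≡ 17; 72^32 ≡ 17² = 289 ≡ 40.
Since 41 = 32 + 8 + 1, 72^41 ≡ 40 · 10 · 72; multiplying out mod 83: 40·10 = 400 ≡ 68, then 68·72 = 4896 ≡ 82. Thus 72^41 ≡ 82 ≡ −1 (mod 83).
The value −1 means 72 is a non-residue modulo 83, so n² ≡ 72 (mod 83) is impossible.

There is no such integer.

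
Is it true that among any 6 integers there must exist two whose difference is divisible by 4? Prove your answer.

Yes, this is always true.

Partition the integers by their residue mod 4; there are 4 classes.
Placing 6 integers into 4 classes, some class receives at least two — say a and b.
Equal remainders mean a − b ≡ 0 (mod 4), so 4 divides their difference.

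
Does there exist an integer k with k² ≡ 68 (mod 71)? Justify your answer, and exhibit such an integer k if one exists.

71 is prime, so by Euler's criterion 68 is a square mod 71 iff 68^((71−1)/2) = 68^35 ≡ 1 (mod 71).
Repeated squaring mod 71: 68^2 = 4624 ≡ 9; 68^4 ≡ 9² = 81 ≡ 10; 68^8 ≡ 10² = 100 ≡ 29; 68^16 ≡ 29² = 841 ≡ 60; 68^32 ≡ 60² = 3600 ≡ 50.
Since 35 = 32 + 2 + 1, 68^35 ≡ 50 · 9 · 68; multiplying out mod 71: 50·9 = 450 ≡ 24, then 24·68 = 1632 ≡ 70. Thus 68^35 ≡ 70 ≡ −1 (mod 71).
By Euler's criterion 68 is a quadratic non-residue mod 71: no k satisfies k² ≡ 68 (mod 71).

There is no such integer.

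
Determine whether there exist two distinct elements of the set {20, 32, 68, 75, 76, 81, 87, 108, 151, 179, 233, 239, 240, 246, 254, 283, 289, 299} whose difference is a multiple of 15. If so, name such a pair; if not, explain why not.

The pair (68, 233) works.

68 mod 15 = 8 and 233 mod 15 = 8, so 233 − 68 = 165 = 11·15.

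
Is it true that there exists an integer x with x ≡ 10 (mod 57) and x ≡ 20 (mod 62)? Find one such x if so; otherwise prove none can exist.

gcd(57, 62) = 1, so the Chinese Remainder Theorem guarantees exactly one residue class mod 3534 satisfying both.
Write x = 10 + 57t and require 10 + 57t ≡ 20 (mod 62), i.e. 57t ≡ 10 (mod 62).
Invert 57 mod 62 by the Euclidean algorithm: 62 = 1·57 + 5, 57 = 11·5 + 2, 5 = 2·2 + 1, 2 = 2·1 + 0; back-substituting, 1 = 5 − 2·2 = 5 − 2·(57 − 11·5) = −2·57 + 23·5 = −2·57 + 23·(62 − 1·57) = 23·62 − 25·57. Hence 57·(-25) ≡ 1, so 57⁻¹ ≡ -25 ≡ 37 (mod 62).
Therefore t ≡ 37·10 = 370 ≡ 60 (mod 62).
With t = 60: x = 10 + 57·60 = 3430.
Verify: 3430 = 60·57 + 10 and 3430 = 55·62 + 20. ✓

x = 3430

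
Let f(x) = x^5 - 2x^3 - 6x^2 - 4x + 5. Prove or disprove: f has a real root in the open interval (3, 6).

No.

f(3) = 128 and f(6) = 7109, both positive, so a sign-change argument is unavailable; we show f keeps this sign on the whole interval.
Substitute x = 3 + u, where 0 < u < 3 on the interval. Expanding, f(3 + u) = u^5 + 15u^4 + 88u^3 + 246u^2 + 311u + 128.
All 6 nonzero coefficients of this polynomial in u are positive; hence for u > 0 the value is a sum of positive terms (the constant 128 among them).
Therefore f(x) > 0 throughout (3, 6), and f has no zero there.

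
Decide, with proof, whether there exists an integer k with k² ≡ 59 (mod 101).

101 is prime, so by Euler's criterion 59 is a square mod 101 iff 59^((101−1)/2) = 59^50 ≡ 1 (mod 101).
Repeated squaring mod 101: 59^2 = 3481 ≡ 47; 59^4 ≡ 47² = 2209 ≡ 88; 59^8 ≡ 88² = 7744 ≡ 68; 59^16 ≡ 68² = 4624 ≡ 79; 59^32 ≡ 79² = 6241 ≡ 80.
Since 50 = 32 + 16 + 2, 59^50 ≡ 80 · 79 · 47; multiplying out mod 101: 80·79 = 6320 ≡ 58, then 58·47 = 2726 ≡ 100. Thus 59^50 ≡ 100 ≡ −1 (mod 101).
By Euler's criterion 59 is a quadratic non-residue mod 101: no k satisfies k² ≡ 59 (mod 101).

No, no such integer exists.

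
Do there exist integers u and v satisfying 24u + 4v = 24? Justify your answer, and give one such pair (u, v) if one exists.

gcd(24, 4) = 4, and 4 divides 24, so integer solutions exist.
Dividing through by 4 reduces the equation to 6u + 1v = 6.
The coefficient of v is 1, so setting u = 0 and v = 6 already solves it.
Check: 24·0 + 4·6 = 0 + 24 = 24. ✓

u = 0, v = 6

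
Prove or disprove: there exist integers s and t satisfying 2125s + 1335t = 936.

gcd(2125, 1335) = 5, so every integer of the form 2125s + 1335t is a multiple of 5.
However 936 leaves remainder 1 on division by 5.
Therefore 2125s + 1335t = 936 has no solution in integers.

No, no such integers exist.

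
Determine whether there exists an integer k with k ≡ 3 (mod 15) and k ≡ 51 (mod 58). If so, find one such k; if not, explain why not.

k = 573

gcd(15, 58) = 1, so the Chinese Remainder Theorem guarantees exactly one residue class mod 870 satisfying both.
Write k = 3 + 15t and require 3 + 15t ≡ 51 (mod 58), i.e. 15t ≡ 48 (mod 58).
Note 15·31 = 465 ≡ 1 (mod 58) (as 465 − 1 = 8·58), so 15⁻¹ ≡ 31.
Multiplying by 31: t ≡ 31·48 = 1488 ≡ 38 (mod 58).
With t = 38: k = 3 + 15·38 = 573.
Check: 573 mod 15 = 3, 573 mod 58 = 51. ✓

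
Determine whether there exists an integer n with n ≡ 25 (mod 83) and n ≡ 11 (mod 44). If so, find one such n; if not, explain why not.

n = 3179

gcd(83, 44) = 1, so the Chinese Remainder Theorem guarantees exactly one residue class mod 3652 satisfying both.
Write n = 25 + 83t and require 25 + 83t ≡ 11 (mod 44), i.e. 83t ≡ 30 (mod 44).
83 ≡ 39 (mod 44), so this reads 39t ≡ 30 (mod 44). Since 39·35 = 1365 = 31·44 + 1, the inverse of 39 mod 44 is 35.
Therefore t ≡ 35·30 = 1050 ≡ 38 (mod 44).
With t = 38: n = 25 + 83·38 = 3179.
Check: 3179 mod 83 = 25, 3179 mod 44 = 11. ✓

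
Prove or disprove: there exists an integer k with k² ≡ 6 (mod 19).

k = 14 works: 14² = 196, and 196 − 6 = 190 = 10·19.

k = 14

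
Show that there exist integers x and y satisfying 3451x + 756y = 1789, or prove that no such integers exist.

No, no such integers exist.

Both 3451 and 756 are divisible by gcd(3451, 756) = 7, hence so is any combination 3451x + 756y.
However 1789 leaves remainder 4 on division by 7.
Therefore 3451x + 756y = 1789 has no solution in integers.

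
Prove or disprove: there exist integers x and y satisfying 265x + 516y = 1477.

Since gcd(265, 516) = 1, every integer is an integer combination of 265 and 516.
Euclidean algorithm: 516 = 1·265 + 251, 265 = 1·251 + 14, 251 = 17·14 + 13, 14 = 1·13 + 1, 13 = 13·1 + 0.
Working back up the chain: 1 = 14 − 1·13 = 14 − (251 − 17·14) = −251 + 18·14 = −251 + 18·(265 − 1·251) = 18·265 − 19·251 = 18·265 − 19·(516 − 1·265) = −19·516 + 37·265. So 265·37 + 516·(-19) = 1.
Times 1477: 265·54649 + 516·(-28063) = 1477, so (54649, -28063) solves it.
Shifting by a multiple of (516, −265) keeps it a solution: x = 54649 − 105·516 = 469, y = -28063 + 105·265 = -238.
Check: 265·469 + 516·(-238) = 124285 − 122808 = 1477. ✓

x = 469, y = -238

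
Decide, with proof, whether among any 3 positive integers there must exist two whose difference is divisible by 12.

Try 3 consecutive integers, 53, 54, 55. Their remainders mod 12 are 5, 6, 7 — pairwise different, as any 3 ≤ 12 consecutive integers have distinct residues.
Any two of them differ by at most 2 < 12 and by at least 1, so no difference is a multiple of 12.

No, the set {53, 54, 55} is a counterexample.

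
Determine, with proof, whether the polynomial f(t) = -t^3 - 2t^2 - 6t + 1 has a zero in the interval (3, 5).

No.

Evaluate at the endpoints: f(3) = -62, f(5) = -204 — same sign (negative).
f'(t) = -3t^2 - 4t - 6 has discriminant (-4)² − 4·(-3)·(-6) = -56 < 0, so f' has no real roots and is negative for every real t.
Hence f is strictly decreasing on ℝ, and in particular on [3, 5]. A strictly monotone function with same-sign endpoint values stays negative on the whole interval, so f has no zero in (3, 5).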